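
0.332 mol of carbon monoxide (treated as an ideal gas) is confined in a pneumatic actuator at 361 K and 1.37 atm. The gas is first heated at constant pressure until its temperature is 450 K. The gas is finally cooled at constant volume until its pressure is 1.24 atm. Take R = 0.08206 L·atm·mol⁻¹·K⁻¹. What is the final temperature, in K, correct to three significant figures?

T₃ ≈ 407 K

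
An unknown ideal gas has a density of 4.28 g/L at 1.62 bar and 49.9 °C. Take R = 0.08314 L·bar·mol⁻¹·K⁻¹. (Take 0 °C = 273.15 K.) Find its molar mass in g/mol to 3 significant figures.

M ≈ 71.0 g/mol

ρ = PM/(RT) ⇒ M = ρRT/P = (4.28 × 0.08314 × 323.0) / 1.62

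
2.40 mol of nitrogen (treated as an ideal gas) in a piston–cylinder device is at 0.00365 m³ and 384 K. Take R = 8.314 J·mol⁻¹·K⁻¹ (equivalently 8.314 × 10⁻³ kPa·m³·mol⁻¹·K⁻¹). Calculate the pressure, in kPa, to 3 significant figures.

PV = nRT ⇒ P = nRT/V = (2.40 × 8.314 × 10⁻³ × 384) / 0.00365

P ≈ 2.10e+03 kPa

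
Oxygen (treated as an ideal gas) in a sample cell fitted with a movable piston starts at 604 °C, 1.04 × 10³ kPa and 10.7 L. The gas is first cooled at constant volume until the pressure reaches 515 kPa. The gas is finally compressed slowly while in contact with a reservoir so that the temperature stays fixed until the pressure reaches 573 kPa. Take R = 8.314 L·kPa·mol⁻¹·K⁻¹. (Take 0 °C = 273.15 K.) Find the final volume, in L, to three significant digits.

Convert: T₁ = 877.1 K.
V constant ⇒ P ∝ T: V₂ = V₁; T₂ = T₁·(P₂/P₁) = 434.4 K.
Isothermal, so P V is constant: T₃ = T₂; V₃ = V₂·(P₂/P₃) = 9.617 L.

V₃ ≈ 9.62 L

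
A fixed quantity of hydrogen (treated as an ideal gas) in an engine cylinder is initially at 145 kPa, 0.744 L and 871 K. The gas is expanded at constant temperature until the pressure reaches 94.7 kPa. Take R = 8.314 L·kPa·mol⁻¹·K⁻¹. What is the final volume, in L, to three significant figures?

T constant ⇒ Boyle's law P V = const: T₂ = T₁; V₂ = V₁·(P₁/P₂) = 1.139 L.

V₂ ≈ 1.14 L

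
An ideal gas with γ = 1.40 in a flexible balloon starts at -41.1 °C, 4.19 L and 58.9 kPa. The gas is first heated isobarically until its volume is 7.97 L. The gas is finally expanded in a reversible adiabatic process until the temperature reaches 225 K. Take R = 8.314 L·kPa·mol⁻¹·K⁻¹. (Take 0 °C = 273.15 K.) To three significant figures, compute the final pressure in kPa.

P₃ ≈ 5.57 kPa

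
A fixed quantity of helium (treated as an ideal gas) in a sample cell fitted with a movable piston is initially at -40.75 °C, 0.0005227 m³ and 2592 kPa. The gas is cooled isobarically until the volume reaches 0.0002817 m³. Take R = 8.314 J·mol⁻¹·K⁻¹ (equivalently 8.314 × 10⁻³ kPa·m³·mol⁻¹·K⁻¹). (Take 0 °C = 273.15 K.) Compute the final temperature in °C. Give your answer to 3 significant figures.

Convert: T₁ = 232.4 K.
P constant ⇒ V ∝ T: P₂ = P₁; T₂ = T₁·(V₂/V₁) = 125.2 K.

T₂ ≈ -148 °C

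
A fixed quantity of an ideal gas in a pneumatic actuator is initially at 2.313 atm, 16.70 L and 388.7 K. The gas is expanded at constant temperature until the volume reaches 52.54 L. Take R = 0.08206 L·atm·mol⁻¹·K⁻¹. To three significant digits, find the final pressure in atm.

T constant ⇒ Boyle's law P V = const: T₂ = T₁; P₂ = P₁·(V₁/V₂) = 0.7352 atm.

P₂ ≈ 0.735 atm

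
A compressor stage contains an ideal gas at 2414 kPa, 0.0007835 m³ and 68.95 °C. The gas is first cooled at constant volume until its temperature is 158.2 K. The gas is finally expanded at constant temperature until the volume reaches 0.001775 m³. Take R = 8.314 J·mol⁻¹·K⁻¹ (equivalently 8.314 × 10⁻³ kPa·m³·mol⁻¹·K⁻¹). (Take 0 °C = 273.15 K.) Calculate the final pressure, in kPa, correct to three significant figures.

P₃ ≈ 493 kPa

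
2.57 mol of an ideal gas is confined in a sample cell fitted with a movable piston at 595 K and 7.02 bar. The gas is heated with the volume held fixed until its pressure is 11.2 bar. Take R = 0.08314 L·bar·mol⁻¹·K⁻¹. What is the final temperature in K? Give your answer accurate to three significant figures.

T₂ ≈ 949 K

From PV = nRT: V₁ = nRT₁/P₁ = 18.11 L.
V constant ⇒ P ∝ T: V₂ = V₁; T₂ = T₁·(P₂/P₁) = 949.3 K.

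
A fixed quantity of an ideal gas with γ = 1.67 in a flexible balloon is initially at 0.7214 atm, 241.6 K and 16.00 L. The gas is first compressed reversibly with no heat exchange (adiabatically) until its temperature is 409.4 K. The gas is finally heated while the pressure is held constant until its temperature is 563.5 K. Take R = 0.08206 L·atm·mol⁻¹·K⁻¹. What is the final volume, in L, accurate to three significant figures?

Reversible adiabatic, γ = 1.67: P₂ = P₁·(T₂/T₁)^(γ/(γ−1)) = 2.686 atm; V₂ = V₁·(T₁/T₂)^(1/(γ−1)) = 7.282 L.
Isobaric, so V/T is constant: P₃ = P₂; V₃ = V₂·(T₃/T₂) = 10.02 L.

V₃ ≈ 10.0 L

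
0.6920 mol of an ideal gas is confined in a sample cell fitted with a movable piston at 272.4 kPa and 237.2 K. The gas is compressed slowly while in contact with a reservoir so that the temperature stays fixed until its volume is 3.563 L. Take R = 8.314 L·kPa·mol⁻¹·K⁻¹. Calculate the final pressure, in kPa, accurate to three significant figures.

P₂ ≈ 383 kPa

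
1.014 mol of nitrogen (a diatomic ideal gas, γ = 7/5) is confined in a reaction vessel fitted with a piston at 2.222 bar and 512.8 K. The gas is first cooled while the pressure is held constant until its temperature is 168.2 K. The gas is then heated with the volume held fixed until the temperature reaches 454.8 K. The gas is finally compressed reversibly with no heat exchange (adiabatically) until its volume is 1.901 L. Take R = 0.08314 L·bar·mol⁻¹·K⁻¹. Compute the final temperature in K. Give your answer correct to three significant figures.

T₄ ≈ 738 K

From PV = nRT: V₁ = nRT₁/P₁ = 19.46 L.
P constant ⇒ V ∝ T: P₂ = P₁; V₂ = V₁·(T₂/T₁) = 6.382 L.
V constant ⇒ P ∝ T: V₃ = V₂; P₃ = P₂·(T₃/T₂) = 6.008 bar.
Adiabatic (γ = 7/5), T V^(γ−1) and P V^γ constant: T₄ = T₃·(V₃/V₄)^(γ−1) = 738.2 K; P₄ = P₃·(V₃/V₄)^γ = 32.74 bar.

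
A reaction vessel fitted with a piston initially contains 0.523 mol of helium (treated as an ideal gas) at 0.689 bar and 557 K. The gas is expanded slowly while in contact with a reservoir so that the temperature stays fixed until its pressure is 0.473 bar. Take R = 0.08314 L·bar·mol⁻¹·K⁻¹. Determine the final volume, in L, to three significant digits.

From PV = nRT: V₁ = nRT₁/P₁ = 35.15 L.
Isothermal, so P V is constant: T₂ = T₁; V₂ = V₁·(P₁/P₂) = 51.20 L.

V₂ ≈ 51.2 L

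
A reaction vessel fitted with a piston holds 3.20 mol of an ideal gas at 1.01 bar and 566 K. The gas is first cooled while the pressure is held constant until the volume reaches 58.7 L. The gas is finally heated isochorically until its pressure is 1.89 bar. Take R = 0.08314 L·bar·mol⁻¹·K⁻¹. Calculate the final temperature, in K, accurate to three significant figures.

From PV = nRT: V₁ = nRT₁/P₁ = 149.1 L.
P constant ⇒ V ∝ T: P₂ = P₁; T₂ = T₁·(V₂/V₁) = 222.8 K.
Isochoric, so P/T is constant: V₃ = V₂; T₃ = T₂·(P₃/P₂) = 417.0 K.

T₃ ≈ 417 K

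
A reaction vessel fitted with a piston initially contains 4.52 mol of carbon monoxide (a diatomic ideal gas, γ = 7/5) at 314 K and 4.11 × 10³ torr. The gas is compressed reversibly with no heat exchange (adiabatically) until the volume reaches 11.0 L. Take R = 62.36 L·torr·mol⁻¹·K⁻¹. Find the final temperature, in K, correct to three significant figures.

T₂ ≈ 411 K

From PV = nRT: V₁ = nRT₁/P₁ = 21.53 L.
Reversible adiabatic, γ = 7/5: T₂ = T₁·(V₁/V₂)^(γ−1) = 410.8 K; P₂ = P₁·(V₁/V₂)^γ = 1.053e+04 torr.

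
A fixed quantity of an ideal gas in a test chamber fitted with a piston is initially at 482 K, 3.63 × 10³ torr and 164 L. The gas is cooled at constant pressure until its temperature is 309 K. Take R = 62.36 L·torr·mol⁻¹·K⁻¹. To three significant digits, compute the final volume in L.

V₂ ≈ 105 L

P constant ⇒ V ∝ T: P₂ = P₁; V₂ = V₁·(T₂/T₁) = 105.1 L.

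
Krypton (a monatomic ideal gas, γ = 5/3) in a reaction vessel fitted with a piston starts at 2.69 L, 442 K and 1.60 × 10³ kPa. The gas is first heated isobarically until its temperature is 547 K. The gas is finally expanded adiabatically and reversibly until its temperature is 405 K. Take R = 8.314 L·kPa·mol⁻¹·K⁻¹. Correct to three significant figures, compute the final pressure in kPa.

Isobaric, so V/T is constant: P₂ = P₁; V₂ = V₁·(T₂/T₁) = 3.329 L.
Adiabatic (γ = 5/3), T V^(γ−1) and P V^γ constant: P₃ = P₂·(T₃/T₂)^(γ/(γ−1)) = 754.7 kPa; V₃ = V₂·(T₂/T₃)^(1/(γ−1)) = 5.225 L.

P₃ ≈ 755 kPa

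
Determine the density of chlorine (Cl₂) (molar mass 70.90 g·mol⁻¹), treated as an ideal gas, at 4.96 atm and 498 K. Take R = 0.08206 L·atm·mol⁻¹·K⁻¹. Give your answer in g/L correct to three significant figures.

ρ = PM/(RT) = (4.96 × 70.90) / (0.08206 × 498.0)

ρ ≈ 8.61 g/L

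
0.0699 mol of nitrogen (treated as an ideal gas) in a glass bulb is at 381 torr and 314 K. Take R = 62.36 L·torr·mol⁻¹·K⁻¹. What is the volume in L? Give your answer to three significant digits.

PV = nRT ⇒ V = nRT/P = (0.0699 × 62.36 × 314) / 381

V ≈ 3.59 L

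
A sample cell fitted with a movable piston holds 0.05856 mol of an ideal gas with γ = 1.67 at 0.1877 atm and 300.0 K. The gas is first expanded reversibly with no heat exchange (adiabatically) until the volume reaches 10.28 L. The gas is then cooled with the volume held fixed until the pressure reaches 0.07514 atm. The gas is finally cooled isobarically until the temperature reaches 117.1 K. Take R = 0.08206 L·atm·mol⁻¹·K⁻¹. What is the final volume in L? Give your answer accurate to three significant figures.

V₄ ≈ 7.49 L

From PV = nRT: V₁ = nRT₁/P₁ = 7.681 L.
Adiabatic (γ = 1.67), T V^(γ−1) and P V^γ constant: T₂ = T₁·(V₁/V₂)^(γ−1) = 246.8 K; P₂ = P₁·(V₁/V₂)^γ = 0.1154 atm.
Isochoric, so P/T is constant: V₃ = V₂; T₃ = T₂·(P₃/P₂) = 160.7 K.
P constant ⇒ V ∝ T: P₄ = P₃; V₄ = V₃·(T₄/T₃) = 7.489 L.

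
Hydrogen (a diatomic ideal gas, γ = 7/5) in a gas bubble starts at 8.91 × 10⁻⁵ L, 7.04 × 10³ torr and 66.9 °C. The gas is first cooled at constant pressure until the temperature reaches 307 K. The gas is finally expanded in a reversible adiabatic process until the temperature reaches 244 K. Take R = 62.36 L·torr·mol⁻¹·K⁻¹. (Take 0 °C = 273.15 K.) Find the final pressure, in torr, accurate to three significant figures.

Convert: T₁ = 340.0 K.
Isobaric, so V/T is constant: P₂ = P₁; V₂ = V₁·(T₂/T₁) = 8.044e-05 L.
Reversible adiabatic, γ = 7/5: P₃ = P₂·(T₃/T₂)^(γ/(γ−1)) = 3151 torr; V₃ = V₂·(T₂/T₃)^(1/(γ−1)) = 0.0001428 L.

P₃ ≈ 3.15e+03 torr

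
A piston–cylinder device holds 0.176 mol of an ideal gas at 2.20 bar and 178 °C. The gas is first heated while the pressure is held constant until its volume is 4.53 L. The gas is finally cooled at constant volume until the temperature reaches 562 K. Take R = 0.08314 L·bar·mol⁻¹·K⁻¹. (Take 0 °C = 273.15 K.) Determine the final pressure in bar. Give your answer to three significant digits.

Convert: T₁ = 451.1 K.
From PV = nRT: V₁ = nRT₁/P₁ = 3.001 L.
P constant ⇒ V ∝ T: P₂ = P₁; T₂ = T₁·(V₂/V₁) = 681.1 K.
V constant ⇒ P ∝ T: V₃ = V₂; P₃ = P₂·(T₃/T₂) = 1.815 bar.

P₃ ≈ 1.82 bar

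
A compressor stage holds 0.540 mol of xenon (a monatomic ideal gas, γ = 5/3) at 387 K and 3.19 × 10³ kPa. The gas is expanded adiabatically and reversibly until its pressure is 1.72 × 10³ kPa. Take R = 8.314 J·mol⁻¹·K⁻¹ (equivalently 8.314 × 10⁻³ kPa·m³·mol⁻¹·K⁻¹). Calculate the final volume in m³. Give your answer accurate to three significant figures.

From PV = nRT: V₁ = nRT₁/P₁ = 0.0005447 m³.
Reversible adiabatic, γ = 5/3: T₂ = T₁·(P₂/P₁)^((γ−1)/γ) = 302.3 K; V₂ = V₁·(P₁/P₂)^(1/γ) = 0.0007890 m³.

V₂ ≈ 0.000789 m³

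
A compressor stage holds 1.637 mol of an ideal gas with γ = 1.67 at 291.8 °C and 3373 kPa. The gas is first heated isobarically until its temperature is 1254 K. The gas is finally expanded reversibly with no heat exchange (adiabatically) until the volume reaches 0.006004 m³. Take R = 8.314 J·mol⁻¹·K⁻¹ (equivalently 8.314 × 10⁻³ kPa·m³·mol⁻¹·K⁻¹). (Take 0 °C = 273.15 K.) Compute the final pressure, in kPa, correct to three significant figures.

Convert: T₁ = 565.0 K.
From PV = nRT: V₁ = nRT₁/P₁ = 0.002280 m³.
Isobaric, so V/T is constant: P₂ = P₁; V₂ = V₁·(T₂/T₁) = 0.005060 m³.
Reversible adiabatic, γ = 1.67: T₃ = T₂·(V₂/V₃)^(γ−1) = 1118 K; P₃ = P₂·(V₂/V₃)^γ = 2535 kPa.

P₃ ≈ 2.53e+03 kPa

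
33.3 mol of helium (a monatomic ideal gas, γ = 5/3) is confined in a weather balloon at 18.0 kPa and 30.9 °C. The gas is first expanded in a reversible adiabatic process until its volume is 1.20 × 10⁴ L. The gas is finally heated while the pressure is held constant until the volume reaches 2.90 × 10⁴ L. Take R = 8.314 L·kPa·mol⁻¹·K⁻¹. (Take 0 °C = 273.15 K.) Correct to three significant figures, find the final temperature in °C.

T₃ ≈ 119 °C

Convert: T₁ = 304.0 K.
From PV = nRT: V₁ = nRT₁/P₁ = 4677 L.
Reversible adiabatic, γ = 5/3: T₂ = T₁·(V₁/V₂)^(γ−1) = 162.2 K; P₂ = P₁·(V₁/V₂)^γ = 3.743 kPa.
P constant ⇒ V ∝ T: P₃ = P₂; T₃ = T₂·(V₃/V₂) = 392.0 K.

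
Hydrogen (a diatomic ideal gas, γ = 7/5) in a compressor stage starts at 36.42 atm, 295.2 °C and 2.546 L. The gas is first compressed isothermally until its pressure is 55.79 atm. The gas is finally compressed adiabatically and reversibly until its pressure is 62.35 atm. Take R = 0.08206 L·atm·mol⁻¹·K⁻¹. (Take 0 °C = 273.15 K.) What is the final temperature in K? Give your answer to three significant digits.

T₃ ≈ 587 K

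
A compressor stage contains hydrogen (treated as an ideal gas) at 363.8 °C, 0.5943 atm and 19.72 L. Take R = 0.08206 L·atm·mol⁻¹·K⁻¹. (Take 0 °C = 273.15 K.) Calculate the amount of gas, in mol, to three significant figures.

Convert: T = 636.95 K.
PV = nRT ⇒ n = PV/(RT) = (0.5943 × 19.72) / (0.08206 × 636.95)

n ≈ 0.224 mol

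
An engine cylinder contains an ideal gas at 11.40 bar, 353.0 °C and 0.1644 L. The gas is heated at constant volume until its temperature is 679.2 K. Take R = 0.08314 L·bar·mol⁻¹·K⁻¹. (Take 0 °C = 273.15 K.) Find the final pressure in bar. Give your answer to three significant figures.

P₂ ≈ 12.4 bar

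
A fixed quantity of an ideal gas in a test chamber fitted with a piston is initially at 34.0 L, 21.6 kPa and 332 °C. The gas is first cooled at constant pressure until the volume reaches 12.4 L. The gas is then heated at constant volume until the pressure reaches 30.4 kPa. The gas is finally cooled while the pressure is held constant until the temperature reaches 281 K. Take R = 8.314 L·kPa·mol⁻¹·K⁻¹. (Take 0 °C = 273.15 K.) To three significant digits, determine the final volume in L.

Convert: T₁ = 605.1 K.
P constant ⇒ V ∝ T: P₂ = P₁; T₂ = T₁·(V₂/V₁) = 220.7 K.
Isochoric, so P/T is constant: V₃ = V₂; T₃ = T₂·(P₃/P₂) = 310.6 K.
Isobaric, so V/T is constant: P₄ = P₃; V₄ = V₃·(T₄/T₃) = 11.22 L.

V₄ ≈ 11.2 L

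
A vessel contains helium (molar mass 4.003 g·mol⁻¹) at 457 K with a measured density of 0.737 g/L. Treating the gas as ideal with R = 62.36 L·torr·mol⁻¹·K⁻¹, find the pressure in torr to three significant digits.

P ≈ 5.25e+03 torr

ρ = PM/(RT) ⇒ P = ρRT/M = (0.737 × 62.36 × 457.0) / 4.003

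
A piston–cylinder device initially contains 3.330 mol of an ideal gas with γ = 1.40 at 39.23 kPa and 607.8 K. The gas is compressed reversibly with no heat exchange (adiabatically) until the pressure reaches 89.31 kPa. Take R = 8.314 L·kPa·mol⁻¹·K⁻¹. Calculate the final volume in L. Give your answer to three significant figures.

From PV = nRT: V₁ = nRT₁/P₁ = 428.9 L.
Adiabatic (γ = 1.40), T V^(γ−1) and P V^γ constant: T₂ = T₁·(P₂/P₁)^((γ−1)/γ) = 768.8 K; V₂ = V₁·(P₁/P₂)^(1/γ) = 238.3 L.

V₂ ≈ 238 L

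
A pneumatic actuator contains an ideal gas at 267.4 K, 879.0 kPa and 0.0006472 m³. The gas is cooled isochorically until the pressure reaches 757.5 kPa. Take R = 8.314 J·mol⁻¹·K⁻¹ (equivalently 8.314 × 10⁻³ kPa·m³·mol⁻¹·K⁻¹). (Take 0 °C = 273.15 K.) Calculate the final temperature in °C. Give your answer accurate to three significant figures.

T₂ ≈ -42.7 °C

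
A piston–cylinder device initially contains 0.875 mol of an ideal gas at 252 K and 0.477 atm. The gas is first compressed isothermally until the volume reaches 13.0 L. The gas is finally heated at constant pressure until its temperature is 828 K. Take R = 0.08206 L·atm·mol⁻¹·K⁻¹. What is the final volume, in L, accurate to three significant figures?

From PV = nRT: V₁ = nRT₁/P₁ = 37.93 L.
Isothermal, so P V is constant: T₂ = T₁; P₂ = P₁·(V₁/V₂) = 1.392 atm.
Isobaric, so V/T is constant: P₃ = P₂; V₃ = V₂·(T₃/T₂) = 42.71 L.

V₃ ≈ 42.7 L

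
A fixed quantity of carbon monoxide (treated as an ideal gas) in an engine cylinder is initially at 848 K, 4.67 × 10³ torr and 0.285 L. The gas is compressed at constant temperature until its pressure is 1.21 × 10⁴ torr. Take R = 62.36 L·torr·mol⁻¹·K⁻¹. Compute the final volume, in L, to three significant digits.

V₂ ≈ 0.110 L

T constant ⇒ Boyle's law P V = const: T₂ = T₁; V₂ = V₁·(P₁/P₂) = 0.1100 L.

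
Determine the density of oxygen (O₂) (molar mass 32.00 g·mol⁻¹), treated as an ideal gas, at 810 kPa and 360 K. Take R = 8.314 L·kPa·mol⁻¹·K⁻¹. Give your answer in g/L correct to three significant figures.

ρ = PM/(RT) = (810 × 32.00) / (8.314 × 360.0)

ρ ≈ 8.66 g/L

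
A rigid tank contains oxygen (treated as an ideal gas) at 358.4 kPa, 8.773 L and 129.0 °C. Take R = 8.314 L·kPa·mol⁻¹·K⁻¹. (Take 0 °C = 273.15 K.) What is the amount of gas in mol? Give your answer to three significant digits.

n ≈ 0.940 mol

Convert: T = 402.15 K.
PV = nRT ⇒ n = PV/(RT) = (358.4 × 8.773) / (8.314 × 402.15)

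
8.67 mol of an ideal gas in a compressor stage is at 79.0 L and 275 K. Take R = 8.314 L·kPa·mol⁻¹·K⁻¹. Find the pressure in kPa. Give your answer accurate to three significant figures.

PV = nRT ⇒ P = nRT/V = (8.67 × 8.314 × 275) / 79.0

P ≈ 251 kPa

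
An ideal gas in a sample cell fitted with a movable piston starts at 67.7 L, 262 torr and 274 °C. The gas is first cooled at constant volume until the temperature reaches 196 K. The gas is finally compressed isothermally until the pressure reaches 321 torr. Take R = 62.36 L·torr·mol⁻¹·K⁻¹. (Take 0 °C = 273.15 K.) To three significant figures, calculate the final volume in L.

V₃ ≈ 19.8 L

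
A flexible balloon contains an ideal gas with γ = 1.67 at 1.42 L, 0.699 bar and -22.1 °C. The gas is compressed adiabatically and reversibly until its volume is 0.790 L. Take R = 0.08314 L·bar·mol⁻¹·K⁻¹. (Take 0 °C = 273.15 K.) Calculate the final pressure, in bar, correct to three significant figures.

P₂ ≈ 1.86 bar

Convert: T₁ = 251.0 K.
Adiabatic (γ = 1.67), T V^(γ−1) and P V^γ constant: T₂ = T₁·(V₁/V₂)^(γ−1) = 371.9 K; P₂ = P₁·(V₁/V₂)^γ = 1.861 bar.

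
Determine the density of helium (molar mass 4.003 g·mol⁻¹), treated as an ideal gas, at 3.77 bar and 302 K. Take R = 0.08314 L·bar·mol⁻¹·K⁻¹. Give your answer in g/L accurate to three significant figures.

ρ = PM/(RT) = (3.77 × 4.003) / (0.08314 × 302.0)

ρ ≈ 0.601 g/L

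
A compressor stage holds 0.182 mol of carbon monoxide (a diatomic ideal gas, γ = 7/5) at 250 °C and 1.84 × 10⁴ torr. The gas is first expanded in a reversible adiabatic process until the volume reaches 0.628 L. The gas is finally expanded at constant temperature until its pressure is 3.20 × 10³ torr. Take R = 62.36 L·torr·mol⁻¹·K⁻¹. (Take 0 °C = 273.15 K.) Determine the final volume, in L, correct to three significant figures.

V₃ ≈ 1.42 L

Convert: T₁ = 523.1 K.
From PV = nRT: V₁ = nRT₁/P₁ = 0.3227 L.
Reversible adiabatic, γ = 7/5: T₂ = T₁·(V₁/V₂)^(γ−1) = 400.8 K; P₂ = P₁·(V₁/V₂)^γ = 7244 torr.
Isothermal, so P V is constant: T₃ = T₂; V₃ = V₂·(P₂/P₃) = 1.422 L.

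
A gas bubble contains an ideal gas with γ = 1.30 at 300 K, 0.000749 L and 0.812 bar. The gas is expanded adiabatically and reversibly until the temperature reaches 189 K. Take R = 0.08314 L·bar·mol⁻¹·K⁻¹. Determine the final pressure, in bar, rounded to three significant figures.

P₂ ≈ 0.110 bar

Adiabatic (γ = 1.30), T V^(γ−1) and P V^γ constant: P₂ = P₁·(T₂/T₁)^(γ/(γ−1)) = 0.1097 bar; V₂ = V₁·(T₁/T₂)^(1/(γ−1)) = 0.003494 L.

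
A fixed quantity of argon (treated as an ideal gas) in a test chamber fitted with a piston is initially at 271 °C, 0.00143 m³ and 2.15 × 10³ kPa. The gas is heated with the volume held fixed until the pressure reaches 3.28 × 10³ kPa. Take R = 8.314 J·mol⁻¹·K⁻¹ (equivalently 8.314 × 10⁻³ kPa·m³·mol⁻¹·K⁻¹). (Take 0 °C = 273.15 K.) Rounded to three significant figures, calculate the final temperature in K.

Convert: T₁ = 544.1 K.
V constant ⇒ P ∝ T: V₂ = V₁; T₂ = T₁·(P₂/P₁) = 830.1 K.

T₂ ≈ 830 K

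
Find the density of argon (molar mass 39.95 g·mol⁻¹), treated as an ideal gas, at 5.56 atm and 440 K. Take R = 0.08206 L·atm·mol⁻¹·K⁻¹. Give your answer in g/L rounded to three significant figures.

ρ ≈ 6.15 g/L

ρ = PM/(RT) = (5.56 × 39.95) / (0.08206 × 440.0)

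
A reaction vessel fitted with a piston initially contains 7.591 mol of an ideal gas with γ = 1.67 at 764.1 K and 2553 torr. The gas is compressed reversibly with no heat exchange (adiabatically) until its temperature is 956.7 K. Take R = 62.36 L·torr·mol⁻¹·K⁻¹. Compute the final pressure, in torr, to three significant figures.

P₂ ≈ 4.47e+03 torr

From PV = nRT: V₁ = nRT₁/P₁ = 141.7 L.
Reversible adiabatic, γ = 1.67: P₂ = P₁·(T₂/T₁)^(γ/(γ−1)) = 4471 torr; V₂ = V₁·(T₁/T₂)^(1/(γ−1)) = 101.3 L.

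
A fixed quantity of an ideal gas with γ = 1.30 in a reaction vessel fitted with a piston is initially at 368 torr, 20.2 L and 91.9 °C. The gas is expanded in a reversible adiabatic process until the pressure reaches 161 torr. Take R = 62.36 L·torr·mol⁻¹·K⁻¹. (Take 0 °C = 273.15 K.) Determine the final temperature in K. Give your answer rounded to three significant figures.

T₂ ≈ 302 K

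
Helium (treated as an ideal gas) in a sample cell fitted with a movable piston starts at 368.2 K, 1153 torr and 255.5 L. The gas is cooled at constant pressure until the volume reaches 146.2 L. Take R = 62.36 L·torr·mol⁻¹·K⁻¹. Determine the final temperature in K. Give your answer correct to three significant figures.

T₂ ≈ 211 K

Isobaric, so V/T is constant: P₂ = P₁; T₂ = T₁·(V₂/V₁) = 210.7 K.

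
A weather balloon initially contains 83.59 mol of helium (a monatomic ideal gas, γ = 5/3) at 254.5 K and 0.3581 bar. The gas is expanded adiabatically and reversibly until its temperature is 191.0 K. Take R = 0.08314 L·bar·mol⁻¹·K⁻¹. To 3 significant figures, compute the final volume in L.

V₂ ≈ 7.60e+03 L

From PV = nRT: V₁ = nRT₁/P₁ = 4939 L.
Adiabatic (γ = 5/3), T V^(γ−1) and P V^γ constant: P₂ = P₁·(T₂/T₁)^(γ/(γ−1)) = 0.1747 bar; V₂ = V₁·(T₁/T₂)^(1/(γ−1)) = 7597 L.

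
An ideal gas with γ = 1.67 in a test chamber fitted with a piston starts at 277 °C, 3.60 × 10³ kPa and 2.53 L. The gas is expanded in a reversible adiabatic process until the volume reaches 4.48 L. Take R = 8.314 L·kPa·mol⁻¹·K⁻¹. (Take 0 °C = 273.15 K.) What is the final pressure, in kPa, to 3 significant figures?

P₂ ≈ 1.39e+03 kPa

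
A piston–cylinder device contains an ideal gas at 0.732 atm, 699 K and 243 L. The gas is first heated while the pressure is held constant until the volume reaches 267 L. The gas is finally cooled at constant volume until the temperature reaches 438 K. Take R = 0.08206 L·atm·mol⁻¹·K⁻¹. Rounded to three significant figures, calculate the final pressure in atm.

P constant ⇒ V ∝ T: P₂ = P₁; T₂ = T₁·(V₂/V₁) = 768.0 K.
V constant ⇒ P ∝ T: V₃ = V₂; P₃ = P₂·(T₃/T₂) = 0.4174 atm.

P₃ ≈ 0.417 atm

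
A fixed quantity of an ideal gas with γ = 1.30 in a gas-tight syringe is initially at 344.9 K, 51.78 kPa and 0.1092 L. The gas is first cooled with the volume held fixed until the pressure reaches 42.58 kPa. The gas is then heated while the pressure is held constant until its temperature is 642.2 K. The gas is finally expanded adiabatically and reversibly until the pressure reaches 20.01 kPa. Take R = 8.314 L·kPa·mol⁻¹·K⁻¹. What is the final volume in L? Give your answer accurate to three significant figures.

V constant ⇒ P ∝ T: V₂ = V₁; T₂ = T₁·(P₂/P₁) = 283.6 K.
P constant ⇒ V ∝ T: P₃ = P₂; V₃ = V₂·(T₃/T₂) = 0.2473 L.
Adiabatic (γ = 1.30), T V^(γ−1) and P V^γ constant: T₄ = T₃·(P₄/P₃)^((γ−1)/γ) = 539.5 K; V₄ = V₃·(P₃/P₄)^(1/γ) = 0.4420 L.

V₄ ≈ 0.442 L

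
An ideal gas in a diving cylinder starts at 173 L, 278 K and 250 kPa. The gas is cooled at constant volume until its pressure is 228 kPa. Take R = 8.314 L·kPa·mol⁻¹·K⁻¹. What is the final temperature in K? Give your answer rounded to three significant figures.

Isochoric, so P/T is constant: V₂ = V₁; T₂ = T₁·(P₂/P₁) = 253.5 K.

T₂ ≈ 254 K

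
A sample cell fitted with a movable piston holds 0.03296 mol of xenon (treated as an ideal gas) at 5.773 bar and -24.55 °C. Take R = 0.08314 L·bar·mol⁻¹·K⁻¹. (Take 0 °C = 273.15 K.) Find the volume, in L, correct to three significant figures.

Convert: T = 248.60 K.
PV = nRT ⇒ V = nRT/P = (0.03296 × 0.08314 × 248.60) / 5.773

V ≈ 0.118 L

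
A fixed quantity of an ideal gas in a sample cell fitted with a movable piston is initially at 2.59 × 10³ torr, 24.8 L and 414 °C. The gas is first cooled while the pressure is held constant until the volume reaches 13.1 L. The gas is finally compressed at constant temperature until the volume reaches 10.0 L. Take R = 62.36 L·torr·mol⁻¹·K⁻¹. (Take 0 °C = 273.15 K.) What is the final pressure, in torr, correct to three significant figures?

P₃ ≈ 3.39e+03 torr

Convert: T₁ = 687.1 K.
P constant ⇒ V ∝ T: P₂ = P₁; T₂ = T₁·(V₂/V₁) = 363.0 K.
Isothermal, so P V is constant: T₃ = T₂; P₃ = P₂·(V₂/V₃) = 3393 torr.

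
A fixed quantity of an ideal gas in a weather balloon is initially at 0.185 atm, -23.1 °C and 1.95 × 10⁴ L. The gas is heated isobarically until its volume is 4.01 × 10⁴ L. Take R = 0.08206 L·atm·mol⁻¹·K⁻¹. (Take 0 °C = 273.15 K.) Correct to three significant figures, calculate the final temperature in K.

T₂ ≈ 514 K

Convert: T₁ = 250.0 K.
Isobaric, so V/T is constant: P₂ = P₁; T₂ = T₁·(V₂/V₁) = 514.2 K.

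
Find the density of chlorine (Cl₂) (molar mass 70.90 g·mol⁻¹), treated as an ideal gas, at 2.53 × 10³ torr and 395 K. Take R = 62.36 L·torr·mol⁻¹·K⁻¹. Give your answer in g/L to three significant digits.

ρ ≈ 7.28 g/L

ρ = PM/(RT) = (2.53e+03 × 70.90) / (62.36 × 395.0)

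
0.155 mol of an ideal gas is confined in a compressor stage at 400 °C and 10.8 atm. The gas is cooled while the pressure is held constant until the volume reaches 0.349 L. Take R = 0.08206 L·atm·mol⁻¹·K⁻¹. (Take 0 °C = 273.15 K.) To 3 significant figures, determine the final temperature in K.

T₂ ≈ 296 K

Convert: T₁ = 673.1 K.
From PV = nRT: V₁ = nRT₁/P₁ = 0.7928 L.
Isobaric, so V/T is constant: P₂ = P₁; T₂ = T₁·(V₂/V₁) = 296.3 K.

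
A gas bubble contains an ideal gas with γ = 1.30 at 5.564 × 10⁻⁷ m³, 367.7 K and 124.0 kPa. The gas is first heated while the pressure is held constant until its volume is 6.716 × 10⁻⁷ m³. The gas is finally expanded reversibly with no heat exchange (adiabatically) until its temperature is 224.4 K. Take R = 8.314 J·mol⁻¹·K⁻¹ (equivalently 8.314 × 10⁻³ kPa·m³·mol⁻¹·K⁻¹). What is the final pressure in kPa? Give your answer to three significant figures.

P constant ⇒ V ∝ T: P₂ = P₁; T₂ = T₁·(V₂/V₁) = 443.8 K.
Adiabatic (γ = 1.30), T V^(γ−1) and P V^γ constant: P₃ = P₂·(T₃/T₂)^(γ/(γ−1)) = 6.455 kPa; V₃ = V₂·(T₂/T₃)^(1/(γ−1)) = 6.523e-06 m³.

P₃ ≈ 6.46 kPa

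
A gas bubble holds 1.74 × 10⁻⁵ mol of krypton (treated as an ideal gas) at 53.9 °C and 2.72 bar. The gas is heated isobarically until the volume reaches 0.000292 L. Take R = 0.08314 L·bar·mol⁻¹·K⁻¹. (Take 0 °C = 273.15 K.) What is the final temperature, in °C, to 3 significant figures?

Convert: T₁ = 327.0 K.
From PV = nRT: V₁ = nRT₁/P₁ = 0.0001739 L.
Isobaric, so V/T is constant: P₂ = P₁; T₂ = T₁·(V₂/V₁) = 549.0 K.

T₂ ≈ 276 °C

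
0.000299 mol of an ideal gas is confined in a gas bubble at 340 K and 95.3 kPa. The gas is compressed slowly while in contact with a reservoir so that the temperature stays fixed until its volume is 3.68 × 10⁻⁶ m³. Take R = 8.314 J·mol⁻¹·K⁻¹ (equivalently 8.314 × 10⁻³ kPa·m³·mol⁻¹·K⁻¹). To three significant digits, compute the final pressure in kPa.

P₂ ≈ 230 kPa

From PV = nRT: V₁ = nRT₁/P₁ = 8.869e-06 m³.
T constant ⇒ Boyle's law P V = const: T₂ = T₁; P₂ = P₁·(V₁/V₂) = 229.7 kPa.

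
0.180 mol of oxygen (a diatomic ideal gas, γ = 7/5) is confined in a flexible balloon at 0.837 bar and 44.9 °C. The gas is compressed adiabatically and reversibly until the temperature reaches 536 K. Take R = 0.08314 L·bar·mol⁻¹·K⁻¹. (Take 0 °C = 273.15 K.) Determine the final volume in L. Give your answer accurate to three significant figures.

Convert: T₁ = 318.0 K.
From PV = nRT: V₁ = nRT₁/P₁ = 5.687 L.
Adiabatic (γ = 7/5), T V^(γ−1) and P V^γ constant: P₂ = P₁·(T₂/T₁)^(γ/(γ−1)) = 5.201 bar; V₂ = V₁·(T₁/T₂)^(1/(γ−1)) = 1.542 L.

V₂ ≈ 1.54 L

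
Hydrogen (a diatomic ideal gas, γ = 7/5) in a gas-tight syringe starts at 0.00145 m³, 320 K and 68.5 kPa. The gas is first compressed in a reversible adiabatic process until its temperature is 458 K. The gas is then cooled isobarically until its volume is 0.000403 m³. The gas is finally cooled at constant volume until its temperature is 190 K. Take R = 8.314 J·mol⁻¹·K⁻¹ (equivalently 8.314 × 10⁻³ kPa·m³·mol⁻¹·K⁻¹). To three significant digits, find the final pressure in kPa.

Adiabatic (γ = 7/5), T V^(γ−1) and P V^γ constant: P₂ = P₁·(T₂/T₁)^(γ/(γ−1)) = 240.3 kPa; V₂ = V₁·(T₁/T₂)^(1/(γ−1)) = 0.0005917 m³.
Isobaric, so V/T is constant: P₃ = P₂; T₃ = T₂·(V₃/V₂) = 312.0 K.
Isochoric, so P/T is constant: V₄ = V₃; P₄ = P₃·(T₄/T₃) = 146.3 kPa.

P₄ ≈ 146 kPa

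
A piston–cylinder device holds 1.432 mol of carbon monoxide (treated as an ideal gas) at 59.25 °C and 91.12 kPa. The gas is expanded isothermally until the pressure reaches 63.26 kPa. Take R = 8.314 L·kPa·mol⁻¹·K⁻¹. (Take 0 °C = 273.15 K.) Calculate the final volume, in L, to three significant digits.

Convert: T₁ = 332.4 K.
From PV = nRT: V₁ = nRT₁/P₁ = 43.43 L.
Isothermal, so P V is constant: T₂ = T₁; V₂ = V₁·(P₁/P₂) = 62.56 L.

V₂ ≈ 62.6 L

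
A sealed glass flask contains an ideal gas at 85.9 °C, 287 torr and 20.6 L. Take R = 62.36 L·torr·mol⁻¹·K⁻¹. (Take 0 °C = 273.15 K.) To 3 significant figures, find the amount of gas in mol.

Convert: T = 359.05 K.
PV = nRT ⇒ n = PV/(RT) = (287 × 20.6) / (62.36 × 359.05)

n ≈ 0.264 mol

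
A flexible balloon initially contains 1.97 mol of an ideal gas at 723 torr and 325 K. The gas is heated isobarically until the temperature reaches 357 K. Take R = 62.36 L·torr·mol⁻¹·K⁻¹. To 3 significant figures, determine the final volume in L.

From PV = nRT: V₁ = nRT₁/P₁ = 55.22 L.
Isobaric, so V/T is constant: P₂ = P₁; V₂ = V₁·(T₂/T₁) = 60.66 L.

V₂ ≈ 60.7 L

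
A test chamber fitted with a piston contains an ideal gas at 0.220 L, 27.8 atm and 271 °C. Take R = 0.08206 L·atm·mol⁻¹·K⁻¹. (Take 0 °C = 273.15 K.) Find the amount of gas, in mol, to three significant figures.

n ≈ 0.137 mol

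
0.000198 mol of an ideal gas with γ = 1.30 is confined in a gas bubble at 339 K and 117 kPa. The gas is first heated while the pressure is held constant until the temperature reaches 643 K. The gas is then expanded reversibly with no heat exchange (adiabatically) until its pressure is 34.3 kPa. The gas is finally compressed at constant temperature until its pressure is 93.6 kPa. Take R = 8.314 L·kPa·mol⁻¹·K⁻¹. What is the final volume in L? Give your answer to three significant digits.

From PV = nRT: V₁ = nRT₁/P₁ = 0.004770 L.
Isobaric, so V/T is constant: P₂ = P₁; V₂ = V₁·(T₂/T₁) = 0.009047 L.
Adiabatic (γ = 1.30), T V^(γ−1) and P V^γ constant: T₃ = T₂·(P₃/P₂)^((γ−1)/γ) = 484.4 K; V₃ = V₂·(P₂/P₃)^(1/γ) = 0.02325 L.
T constant ⇒ Boyle's law P V = const: T₄ = T₃; V₄ = V₃·(P₃/P₄) = 0.008520 L.

V₄ ≈ 0.00852 L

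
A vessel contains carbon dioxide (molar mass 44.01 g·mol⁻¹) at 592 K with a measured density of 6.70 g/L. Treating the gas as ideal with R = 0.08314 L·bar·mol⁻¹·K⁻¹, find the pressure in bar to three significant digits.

P ≈ 7.49 bar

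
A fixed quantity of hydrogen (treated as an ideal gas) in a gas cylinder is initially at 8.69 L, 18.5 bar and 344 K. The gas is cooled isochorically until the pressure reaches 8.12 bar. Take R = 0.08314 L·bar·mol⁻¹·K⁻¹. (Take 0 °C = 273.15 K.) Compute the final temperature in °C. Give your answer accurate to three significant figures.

T₂ ≈ -122 °C

V constant ⇒ P ∝ T: V₂ = V₁; T₂ = T₁·(P₂/P₁) = 151.0 K.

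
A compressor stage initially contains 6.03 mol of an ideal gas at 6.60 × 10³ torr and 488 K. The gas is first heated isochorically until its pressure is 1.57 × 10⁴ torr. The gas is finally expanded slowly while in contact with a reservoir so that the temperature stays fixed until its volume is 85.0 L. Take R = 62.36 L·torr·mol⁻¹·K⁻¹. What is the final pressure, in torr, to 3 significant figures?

From PV = nRT: V₁ = nRT₁/P₁ = 27.80 L.
V constant ⇒ P ∝ T: V₂ = V₁; T₂ = T₁·(P₂/P₁) = 1161 K.
Isothermal, so P V is constant: T₃ = T₂; P₃ = P₂·(V₂/V₃) = 5135 torr.

P₃ ≈ 5.14e+03 torr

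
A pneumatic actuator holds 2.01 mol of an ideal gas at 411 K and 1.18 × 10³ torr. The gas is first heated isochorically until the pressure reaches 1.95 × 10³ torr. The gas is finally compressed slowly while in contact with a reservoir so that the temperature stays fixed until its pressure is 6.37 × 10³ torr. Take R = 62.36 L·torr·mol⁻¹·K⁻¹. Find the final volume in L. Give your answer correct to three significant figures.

From PV = nRT: V₁ = nRT₁/P₁ = 43.66 L.
Isochoric, so P/T is constant: V₂ = V₁; T₂ = T₁·(P₂/P₁) = 679.2 K.
T constant ⇒ Boyle's law P V = const: T₃ = T₂; V₃ = V₂·(P₂/P₃) = 13.36 L.

V₃ ≈ 13.4 L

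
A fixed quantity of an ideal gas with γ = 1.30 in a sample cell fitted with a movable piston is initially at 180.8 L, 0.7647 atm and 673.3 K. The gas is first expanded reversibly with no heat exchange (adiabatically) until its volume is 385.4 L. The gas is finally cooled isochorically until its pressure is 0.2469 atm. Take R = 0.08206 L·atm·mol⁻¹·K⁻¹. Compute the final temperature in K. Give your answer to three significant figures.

Reversible adiabatic, γ = 1.30: T₂ = T₁·(V₁/V₂)^(γ−1) = 536.5 K; P₂ = P₁·(V₁/V₂)^γ = 0.2859 atm.
V constant ⇒ P ∝ T: V₃ = V₂; T₃ = T₂·(P₃/P₂) = 463.4 K.

T₃ ≈ 463 K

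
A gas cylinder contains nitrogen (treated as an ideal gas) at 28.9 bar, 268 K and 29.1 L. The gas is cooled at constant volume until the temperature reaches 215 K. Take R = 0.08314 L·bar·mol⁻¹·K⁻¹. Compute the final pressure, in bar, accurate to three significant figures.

V constant ⇒ P ∝ T: V₂ = V₁; P₂ = P₁·(T₂/T₁) = 23.18 bar.

P₂ ≈ 23.2 bar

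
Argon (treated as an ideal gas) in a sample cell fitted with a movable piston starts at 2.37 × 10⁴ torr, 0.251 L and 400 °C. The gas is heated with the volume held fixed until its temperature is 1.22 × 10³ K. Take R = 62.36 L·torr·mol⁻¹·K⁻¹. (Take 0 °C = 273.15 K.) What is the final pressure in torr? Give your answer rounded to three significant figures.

P₂ ≈ 4.30e+04 torr

Convert: T₁ = 673.1 K.
Isochoric, so P/T is constant: V₂ = V₁; P₂ = P₁·(T₂/T₁) = 4.295e+04 torr.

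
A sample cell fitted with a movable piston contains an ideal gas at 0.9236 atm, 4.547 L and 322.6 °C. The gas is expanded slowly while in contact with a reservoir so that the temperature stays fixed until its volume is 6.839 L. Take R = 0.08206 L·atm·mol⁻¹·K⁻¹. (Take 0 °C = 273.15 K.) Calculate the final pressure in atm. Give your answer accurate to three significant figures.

Convert: T₁ = 595.8 K.
Isothermal, so P V is constant: T₂ = T₁; P₂ = P₁·(V₁/V₂) = 0.6141 atm.

P₂ ≈ 0.614 atm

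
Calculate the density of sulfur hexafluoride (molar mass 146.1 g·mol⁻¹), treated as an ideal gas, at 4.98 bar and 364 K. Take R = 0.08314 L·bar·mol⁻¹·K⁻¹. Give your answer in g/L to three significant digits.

ρ ≈ 24.0 g/L

ρ = PM/(RT) = (4.98 × 146.1) / (0.08314 × 364.0)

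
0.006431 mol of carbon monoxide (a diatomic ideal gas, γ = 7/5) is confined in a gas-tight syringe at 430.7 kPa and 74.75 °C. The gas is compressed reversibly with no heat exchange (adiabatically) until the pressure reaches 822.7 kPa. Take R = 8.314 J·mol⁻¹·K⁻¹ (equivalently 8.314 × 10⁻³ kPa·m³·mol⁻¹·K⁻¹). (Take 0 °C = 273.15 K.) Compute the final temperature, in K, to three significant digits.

T₂ ≈ 419 K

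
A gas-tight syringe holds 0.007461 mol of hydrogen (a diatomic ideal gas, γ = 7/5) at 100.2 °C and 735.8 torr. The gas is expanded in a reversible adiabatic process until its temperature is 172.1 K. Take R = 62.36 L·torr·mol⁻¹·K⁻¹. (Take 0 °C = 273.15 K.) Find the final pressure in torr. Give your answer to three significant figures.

P₂ ≈ 48.9 torr

Convert: T₁ = 373.3 K.
From PV = nRT: V₁ = nRT₁/P₁ = 0.2361 L.
Reversible adiabatic, γ = 7/5: P₂ = P₁·(T₂/T₁)^(γ/(γ−1)) = 48.93 torr; V₂ = V₁·(T₁/T₂)^(1/(γ−1)) = 1.636 L.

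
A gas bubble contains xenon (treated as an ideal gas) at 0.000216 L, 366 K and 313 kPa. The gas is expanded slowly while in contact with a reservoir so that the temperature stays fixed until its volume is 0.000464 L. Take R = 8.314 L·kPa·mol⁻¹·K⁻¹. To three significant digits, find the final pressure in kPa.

T constant ⇒ Boyle's law P V = const: T₂ = T₁; P₂ = P₁·(V₁/V₂) = 145.7 kPa.

P₂ ≈ 146 kPa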